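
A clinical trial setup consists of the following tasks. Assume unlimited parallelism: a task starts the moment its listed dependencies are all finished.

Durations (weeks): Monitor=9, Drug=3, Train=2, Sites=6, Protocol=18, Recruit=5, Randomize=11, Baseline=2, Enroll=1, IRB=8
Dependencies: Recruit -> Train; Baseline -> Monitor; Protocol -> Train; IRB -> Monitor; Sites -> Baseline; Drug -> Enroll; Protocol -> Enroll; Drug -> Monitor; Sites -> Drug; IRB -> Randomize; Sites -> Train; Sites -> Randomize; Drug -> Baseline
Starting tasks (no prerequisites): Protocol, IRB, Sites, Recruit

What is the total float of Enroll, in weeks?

Protocol→Train = 18+2 = 20 sets the makespan at 20 weeks.
Longest path through Enroll: 19 weeks (earliest finish 19, latest finish 20).
So Enroll can slip 20 − 19 = 1 week.

1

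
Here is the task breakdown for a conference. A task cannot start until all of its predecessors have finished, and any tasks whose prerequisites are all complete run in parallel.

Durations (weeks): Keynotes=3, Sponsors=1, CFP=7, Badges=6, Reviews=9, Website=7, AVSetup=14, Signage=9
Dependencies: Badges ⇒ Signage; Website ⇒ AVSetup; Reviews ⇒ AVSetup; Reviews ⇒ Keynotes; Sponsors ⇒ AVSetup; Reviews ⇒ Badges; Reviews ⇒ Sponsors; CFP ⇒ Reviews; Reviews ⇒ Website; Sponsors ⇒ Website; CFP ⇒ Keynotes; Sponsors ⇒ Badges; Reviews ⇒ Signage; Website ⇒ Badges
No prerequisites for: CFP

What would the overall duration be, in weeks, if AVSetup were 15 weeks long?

39

Baseline: CFP→Reviews→Sponsors→Website→Badges→Signage = 7+9+1+7+6+9 = 39 → 39 weeks.
AVSetup has 1 week of float (longest path through it is 38).
New critical path: CFP→Reviews→Sponsors→Website→AVSetup = 7+9+1+7+15 = 39 ⇒ 39 weeks.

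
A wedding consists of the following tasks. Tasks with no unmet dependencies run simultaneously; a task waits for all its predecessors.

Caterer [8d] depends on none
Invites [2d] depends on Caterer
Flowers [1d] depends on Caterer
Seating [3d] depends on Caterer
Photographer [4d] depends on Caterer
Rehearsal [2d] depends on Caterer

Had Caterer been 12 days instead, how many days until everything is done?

Baseline: Caterer→Photographer = 8+4 = 12 → 12 days.
Since Caterer is critical, the +4 change carries straight to that chain (now 16 days).
That remains the longest chain; total 16 days.

16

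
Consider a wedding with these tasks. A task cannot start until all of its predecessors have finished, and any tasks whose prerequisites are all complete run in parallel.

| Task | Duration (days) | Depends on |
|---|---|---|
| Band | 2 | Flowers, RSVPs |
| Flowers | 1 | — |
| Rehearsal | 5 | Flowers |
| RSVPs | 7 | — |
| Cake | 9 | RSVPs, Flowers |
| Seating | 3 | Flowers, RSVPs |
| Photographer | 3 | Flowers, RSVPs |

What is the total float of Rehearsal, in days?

10

Critical path: RSVPs→Cake = 7+9 = 16, so the finish is 16 days.
The longest chain containing Rehearsal totals 6 days.
So Rehearsal can slip 16 − 6 = 10 days.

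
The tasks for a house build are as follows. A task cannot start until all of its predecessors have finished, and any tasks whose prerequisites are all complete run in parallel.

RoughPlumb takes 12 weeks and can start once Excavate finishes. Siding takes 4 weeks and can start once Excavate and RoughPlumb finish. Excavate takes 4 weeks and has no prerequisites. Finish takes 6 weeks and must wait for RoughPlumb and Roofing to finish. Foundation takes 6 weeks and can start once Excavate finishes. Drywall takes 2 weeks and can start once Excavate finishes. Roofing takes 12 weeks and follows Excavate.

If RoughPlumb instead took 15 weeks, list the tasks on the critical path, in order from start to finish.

Excavate, RoughPlumb, Finish

Actual critical path: Excavate→RoughPlumb→Finish = 4+12+6 = 22 ⇒ 22 weeks.
RoughPlumb lies on that path, so at 15 weeks the path becomes 25 weeks.
That remains the longest chain; total 25 weeks.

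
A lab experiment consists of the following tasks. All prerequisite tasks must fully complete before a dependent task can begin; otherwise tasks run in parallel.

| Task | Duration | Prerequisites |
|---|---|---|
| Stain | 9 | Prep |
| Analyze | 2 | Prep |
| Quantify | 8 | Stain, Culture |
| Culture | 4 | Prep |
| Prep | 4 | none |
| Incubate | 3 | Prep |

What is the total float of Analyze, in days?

15

Prep→Stain→Quantify = 4+9+8 = 21 sets the makespan at 21 days.
The longest chain containing Analyze totals 6 days.
So Analyze can slip 21 − 6 = 15 days.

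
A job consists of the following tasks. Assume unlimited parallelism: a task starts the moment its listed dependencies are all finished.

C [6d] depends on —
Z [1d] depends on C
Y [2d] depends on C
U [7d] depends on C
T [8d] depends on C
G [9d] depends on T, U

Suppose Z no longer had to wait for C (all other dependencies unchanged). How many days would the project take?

23

With the dependency in place, C→T→G = 6+8+9 = 23 sets the finish at 23 days.
Without C→Z, Z's earliest start moves from 6 to 0.
New critical path: C→T→G = 6+8+9 = 23 ⇒ 23 days.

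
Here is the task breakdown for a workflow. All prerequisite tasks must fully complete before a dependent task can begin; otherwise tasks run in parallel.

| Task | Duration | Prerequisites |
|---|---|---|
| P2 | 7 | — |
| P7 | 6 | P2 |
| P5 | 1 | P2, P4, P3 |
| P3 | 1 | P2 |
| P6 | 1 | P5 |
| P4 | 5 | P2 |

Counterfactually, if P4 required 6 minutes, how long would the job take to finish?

Critical path before the change: P2→P4→P5→P6 = 7+5+1+1 = 14 giving 14 minutes.
P4 lies on that path, so at 6 minutes the path becomes 15 minutes.
No other chain overtakes it, so the finish is 15 minutes.

15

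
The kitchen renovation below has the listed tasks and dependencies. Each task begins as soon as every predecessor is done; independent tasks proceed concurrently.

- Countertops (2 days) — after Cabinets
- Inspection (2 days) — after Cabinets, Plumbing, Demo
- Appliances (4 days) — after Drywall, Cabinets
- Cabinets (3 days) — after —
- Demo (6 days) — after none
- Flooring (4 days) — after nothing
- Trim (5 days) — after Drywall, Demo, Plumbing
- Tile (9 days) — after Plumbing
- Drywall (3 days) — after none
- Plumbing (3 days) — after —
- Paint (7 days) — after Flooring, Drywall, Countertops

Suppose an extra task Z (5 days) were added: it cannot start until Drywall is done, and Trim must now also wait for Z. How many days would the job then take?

13

Originally the job takes 12 days.
With Z inserted, Trim now waits for max(Drywall, Demo, Plumbing, Z).
New critical path: Drywall→Z→Trim = 3+5+5 = 13 ⇒ 13 days.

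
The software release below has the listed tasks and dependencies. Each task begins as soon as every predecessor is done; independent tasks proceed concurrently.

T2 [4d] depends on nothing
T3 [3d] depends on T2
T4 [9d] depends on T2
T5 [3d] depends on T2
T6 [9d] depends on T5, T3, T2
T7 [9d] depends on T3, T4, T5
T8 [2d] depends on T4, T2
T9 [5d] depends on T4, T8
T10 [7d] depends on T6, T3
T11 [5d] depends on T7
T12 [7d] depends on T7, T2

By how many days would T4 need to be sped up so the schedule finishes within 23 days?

6

Current finish: 29 days; target: 23.
T4 is on every critical path, so each day cut from T4 cuts the finish by one (this holds down to a finish of 23).
Need 29 − 23 = 6 days off T4 → T4 becomes 3 days, finish becomes 23.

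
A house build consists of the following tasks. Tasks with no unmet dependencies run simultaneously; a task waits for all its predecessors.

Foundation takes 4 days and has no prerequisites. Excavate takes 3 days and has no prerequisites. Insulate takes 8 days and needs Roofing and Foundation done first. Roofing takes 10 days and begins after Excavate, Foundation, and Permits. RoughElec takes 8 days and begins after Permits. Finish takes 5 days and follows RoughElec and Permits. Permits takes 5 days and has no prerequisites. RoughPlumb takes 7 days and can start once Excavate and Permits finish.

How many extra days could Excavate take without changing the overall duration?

2

Permits→Roofing→Insulate = 5+10+8 = 23 sets the makespan at 23 days.
Excavate finishes as early as 3 and must finish by 5.
So Excavate can slip 5 − 3 = 2 days.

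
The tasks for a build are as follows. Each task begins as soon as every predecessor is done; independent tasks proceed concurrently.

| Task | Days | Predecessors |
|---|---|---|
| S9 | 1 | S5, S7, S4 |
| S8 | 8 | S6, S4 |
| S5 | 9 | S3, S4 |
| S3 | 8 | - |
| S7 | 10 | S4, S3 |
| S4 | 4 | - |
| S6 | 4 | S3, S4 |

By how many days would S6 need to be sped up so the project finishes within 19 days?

Current finish: 20 days; target: 19.
S6 is on every critical path, so each day cut from S6 cuts the finish by one (this holds down to a finish of 19).
Need 20 − 19 = 1 day off S6 → S6 becomes 3 days, finish becomes 19.

1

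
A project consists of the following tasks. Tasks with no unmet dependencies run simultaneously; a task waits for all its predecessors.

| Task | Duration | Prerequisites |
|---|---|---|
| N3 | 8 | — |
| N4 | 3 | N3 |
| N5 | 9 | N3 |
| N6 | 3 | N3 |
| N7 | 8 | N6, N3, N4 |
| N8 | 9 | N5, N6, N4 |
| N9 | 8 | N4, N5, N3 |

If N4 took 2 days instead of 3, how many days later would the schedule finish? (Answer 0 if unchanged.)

0

Actual critical path: N3→N5→N8 = 8+9+9 = 26 ⇒ 26 days.
The longest path through N4 is only 20 days, so N4 has float 6.
The critical path is still N3→N5→N8; finish is now 26 days.
Change in finish: 26 − 26 = +0 days.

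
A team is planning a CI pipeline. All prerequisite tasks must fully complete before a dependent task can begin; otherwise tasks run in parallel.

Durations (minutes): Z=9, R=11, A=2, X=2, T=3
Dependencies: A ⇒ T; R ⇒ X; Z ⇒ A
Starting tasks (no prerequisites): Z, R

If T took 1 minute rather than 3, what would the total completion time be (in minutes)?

As given, the longest chain is Z→A→T = 9+2+3 = 14, so the finish is 14 minutes.
T is on the critical path; changing it to 1 makes that path 12 minutes.
New critical path: R→X = 11+2 = 13 ⇒ 13 minutes.

13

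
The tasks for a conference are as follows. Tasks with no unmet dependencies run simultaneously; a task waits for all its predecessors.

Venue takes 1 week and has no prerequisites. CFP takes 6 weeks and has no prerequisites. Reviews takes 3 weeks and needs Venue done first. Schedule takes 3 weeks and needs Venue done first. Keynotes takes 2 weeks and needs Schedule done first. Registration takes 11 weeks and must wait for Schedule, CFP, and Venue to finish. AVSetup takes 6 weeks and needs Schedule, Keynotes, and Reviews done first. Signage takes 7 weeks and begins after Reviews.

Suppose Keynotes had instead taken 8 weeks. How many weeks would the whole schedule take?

Actual critical path: CFP→Registration = 6+11 = 17 ⇒ 17 weeks.
Keynotes has 5 weeks of float (longest path through it is 12).
New critical path: Venue→Schedule→Keynotes→AVSetup = 1+3+8+6 = 18 ⇒ 18 weeks.

18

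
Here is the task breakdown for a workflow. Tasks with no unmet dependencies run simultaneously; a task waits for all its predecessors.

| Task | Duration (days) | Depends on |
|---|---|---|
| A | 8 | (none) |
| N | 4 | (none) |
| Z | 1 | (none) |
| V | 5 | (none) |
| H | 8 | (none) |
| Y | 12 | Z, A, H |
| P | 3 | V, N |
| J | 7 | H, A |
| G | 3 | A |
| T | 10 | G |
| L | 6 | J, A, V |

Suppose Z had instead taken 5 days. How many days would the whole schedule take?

As given, the longest chain is A→J→L = 8+7+6 = 21, so the finish is 21 days.
Z is off the critical path — its longest chain is 13 days, giving 8 of slack.
That remains the longest chain; total 21 days.

21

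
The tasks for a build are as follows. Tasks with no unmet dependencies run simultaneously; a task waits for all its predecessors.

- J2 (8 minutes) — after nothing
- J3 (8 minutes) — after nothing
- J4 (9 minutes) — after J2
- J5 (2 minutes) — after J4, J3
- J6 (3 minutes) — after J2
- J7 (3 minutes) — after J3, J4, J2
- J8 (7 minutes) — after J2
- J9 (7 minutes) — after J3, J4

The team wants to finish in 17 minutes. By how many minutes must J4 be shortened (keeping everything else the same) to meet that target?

Current finish: 24 minutes; target: 17.
J4 is on every critical path, so each minute cut from J4 cuts the finish by one (this holds down to a finish of 16).
Need 24 − 17 = 7 minutes off J4 → J4 becomes 2 minutes, finish becomes 17.

7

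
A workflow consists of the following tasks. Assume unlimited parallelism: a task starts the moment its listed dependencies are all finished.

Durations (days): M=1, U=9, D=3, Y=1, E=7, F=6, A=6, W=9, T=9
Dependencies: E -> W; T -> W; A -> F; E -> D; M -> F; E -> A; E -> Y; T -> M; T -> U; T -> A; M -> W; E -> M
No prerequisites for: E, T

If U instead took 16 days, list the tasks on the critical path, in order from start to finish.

Critical path before the change: T→A→F = 9+6+6 = 21 giving 21 days.
U has 3 days of float (longest path through it is 18).
New critical path: T→U = 9+16 = 25 ⇒ 25 days.

T, U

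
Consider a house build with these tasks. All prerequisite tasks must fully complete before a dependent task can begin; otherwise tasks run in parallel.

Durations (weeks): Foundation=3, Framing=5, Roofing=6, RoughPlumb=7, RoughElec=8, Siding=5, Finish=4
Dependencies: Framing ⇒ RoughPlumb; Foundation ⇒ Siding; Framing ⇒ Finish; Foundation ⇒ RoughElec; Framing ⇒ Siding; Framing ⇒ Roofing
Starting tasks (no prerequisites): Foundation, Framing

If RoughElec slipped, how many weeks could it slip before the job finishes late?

1

Critical path: Framing→RoughPlumb = 5+7 = 12, so the finish is 12 weeks.
RoughElec finishes as early as 11 and must finish by 12.
So RoughElec can slip 12 − 11 = 1 week.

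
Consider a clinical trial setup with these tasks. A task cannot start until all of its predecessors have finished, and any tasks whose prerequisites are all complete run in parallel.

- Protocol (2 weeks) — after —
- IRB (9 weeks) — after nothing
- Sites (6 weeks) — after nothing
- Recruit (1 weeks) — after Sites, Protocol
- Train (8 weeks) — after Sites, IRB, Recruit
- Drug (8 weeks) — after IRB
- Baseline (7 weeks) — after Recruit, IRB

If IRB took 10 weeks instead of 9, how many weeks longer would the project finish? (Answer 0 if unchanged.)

Actual critical path: IRB→Train = 9+8 = 17 ⇒ 17 weeks.
Since IRB is critical, the +1 change carries straight to that chain (now 18 weeks).
The critical path is still IRB→Train; finish is now 18 weeks.
Change in finish: 18 − 17 = +1 weeks.

1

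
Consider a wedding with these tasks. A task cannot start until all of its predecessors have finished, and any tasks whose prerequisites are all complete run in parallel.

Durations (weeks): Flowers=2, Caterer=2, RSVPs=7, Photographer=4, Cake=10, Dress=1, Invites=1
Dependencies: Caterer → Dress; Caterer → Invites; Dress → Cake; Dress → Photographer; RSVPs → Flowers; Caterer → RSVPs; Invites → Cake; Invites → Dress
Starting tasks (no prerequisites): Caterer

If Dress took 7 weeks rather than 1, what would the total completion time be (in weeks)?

20

The binding path is Caterer→Invites→Dress→Cake = 2+1+1+10 = 14; finish at 14 weeks.
Dress is on the critical path; changing it to 7 makes that path 20 weeks.
The critical path is still Caterer→Invites→Dress→Cake; finish is now 20 weeks.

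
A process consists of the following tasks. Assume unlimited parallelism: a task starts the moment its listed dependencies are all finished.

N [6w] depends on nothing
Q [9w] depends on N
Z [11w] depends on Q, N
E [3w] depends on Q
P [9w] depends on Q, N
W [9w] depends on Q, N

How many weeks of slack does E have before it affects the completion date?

8

Critical path: N→Q→Z = 6+9+11 = 26, so the finish is 26 weeks.
E finishes as early as 18 and must finish by 26.
Float = 26 − 18 = 8.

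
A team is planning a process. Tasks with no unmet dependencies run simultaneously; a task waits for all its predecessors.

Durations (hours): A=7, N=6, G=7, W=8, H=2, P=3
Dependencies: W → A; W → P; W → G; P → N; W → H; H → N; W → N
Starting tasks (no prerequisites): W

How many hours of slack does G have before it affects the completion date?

2

The longest chain is W→P→N = 8+3+6 = 17; overall finish 17 hours.
Longest path through G: 15 hours (earliest finish 15, latest finish 17).
So G can slip 17 − 15 = 2 hours.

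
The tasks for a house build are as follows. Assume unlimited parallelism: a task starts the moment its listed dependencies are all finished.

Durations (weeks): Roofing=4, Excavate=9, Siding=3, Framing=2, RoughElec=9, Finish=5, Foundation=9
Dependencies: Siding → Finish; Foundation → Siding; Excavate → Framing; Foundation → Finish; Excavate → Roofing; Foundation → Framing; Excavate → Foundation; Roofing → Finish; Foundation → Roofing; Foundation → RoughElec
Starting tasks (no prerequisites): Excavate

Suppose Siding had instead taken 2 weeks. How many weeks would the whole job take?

27

Actual critical path: Excavate→Foundation→Roofing→Finish = 9+9+4+5 = 27 ⇒ 27 weeks.
The longest path through Siding is only 26 weeks, so Siding has float 1.
The critical path is still Excavate→Foundation→Roofing→Finish; finish is now 27 weeks.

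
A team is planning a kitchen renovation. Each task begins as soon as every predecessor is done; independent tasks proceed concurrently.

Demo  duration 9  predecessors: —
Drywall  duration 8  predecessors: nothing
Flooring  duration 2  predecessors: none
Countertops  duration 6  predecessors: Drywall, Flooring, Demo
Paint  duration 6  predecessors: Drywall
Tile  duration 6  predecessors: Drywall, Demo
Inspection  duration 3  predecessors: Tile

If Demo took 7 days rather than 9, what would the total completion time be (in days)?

17

Actual critical path: Demo→Tile→Inspection = 9+6+3 = 18 ⇒ 18 days.
Since Demo is critical, the -2 change carries straight to that chain (now 16 days).
Now Drywall→Tile→Inspection = 8+6+3 = 17 is longest, so the finish becomes 17 days.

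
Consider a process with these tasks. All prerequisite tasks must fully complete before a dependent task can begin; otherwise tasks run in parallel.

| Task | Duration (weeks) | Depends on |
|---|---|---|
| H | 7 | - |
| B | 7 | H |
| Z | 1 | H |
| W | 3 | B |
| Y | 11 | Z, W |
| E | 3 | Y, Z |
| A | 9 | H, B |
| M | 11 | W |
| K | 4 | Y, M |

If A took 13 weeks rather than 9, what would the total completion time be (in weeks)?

Actual critical path: H→B→W→Y→K = 7+7+3+11+4 = 32 ⇒ 32 weeks.
A is off the critical path — its longest chain is 23 weeks, giving 9 of slack.
That remains the longest chain; total 32 weeks.

32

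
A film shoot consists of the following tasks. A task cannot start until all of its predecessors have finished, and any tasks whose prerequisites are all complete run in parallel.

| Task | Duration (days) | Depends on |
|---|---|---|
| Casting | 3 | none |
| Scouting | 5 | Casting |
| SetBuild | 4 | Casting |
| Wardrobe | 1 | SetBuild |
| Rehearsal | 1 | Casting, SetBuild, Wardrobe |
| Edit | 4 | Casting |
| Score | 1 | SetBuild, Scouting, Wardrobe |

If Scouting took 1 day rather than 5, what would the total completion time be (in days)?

9

Baseline: Casting→Scouting→Score = 3+5+1 = 9 → 9 days.
Scouting lies on that path, so at 1 day the path becomes 5 days.
New critical path: Casting→SetBuild→Wardrobe→Rehearsal = 3+4+1+1 = 9 ⇒ 9 days.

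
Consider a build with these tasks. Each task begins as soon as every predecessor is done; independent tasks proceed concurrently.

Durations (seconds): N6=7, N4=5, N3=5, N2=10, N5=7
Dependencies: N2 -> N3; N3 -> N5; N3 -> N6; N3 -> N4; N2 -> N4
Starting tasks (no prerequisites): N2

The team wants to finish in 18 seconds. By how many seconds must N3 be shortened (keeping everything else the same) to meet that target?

Current finish: 22 seconds; target: 18.
N3 is on every critical path, so each second cut from N3 cuts the finish by one (this holds down to a finish of 18).
Need 22 − 18 = 4 seconds off N3 → N3 becomes 1 second, finish becomes 18.

4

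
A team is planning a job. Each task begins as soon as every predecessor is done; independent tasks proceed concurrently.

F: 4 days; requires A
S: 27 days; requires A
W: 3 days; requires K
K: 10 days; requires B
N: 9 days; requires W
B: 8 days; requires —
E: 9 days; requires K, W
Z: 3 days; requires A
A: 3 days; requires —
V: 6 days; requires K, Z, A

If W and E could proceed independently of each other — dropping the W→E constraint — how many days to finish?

With the dependency in place, A→S = 3+27 = 30 sets the finish at 30 days.
Without W→E, E's earliest start moves from 21 to 18.
After: A→S = 3+27 = 30 → 30 days.

30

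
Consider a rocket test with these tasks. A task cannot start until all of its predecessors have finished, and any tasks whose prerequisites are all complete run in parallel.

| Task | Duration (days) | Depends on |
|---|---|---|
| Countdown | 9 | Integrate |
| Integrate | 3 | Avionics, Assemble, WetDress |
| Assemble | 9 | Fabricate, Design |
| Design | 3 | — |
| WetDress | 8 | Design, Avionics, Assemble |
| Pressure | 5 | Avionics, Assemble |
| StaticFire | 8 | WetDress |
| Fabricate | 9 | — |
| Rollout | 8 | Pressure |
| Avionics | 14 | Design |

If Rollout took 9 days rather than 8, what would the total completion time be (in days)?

38

Actual critical path: Fabricate→Assemble→WetDress→Integrate→Countdown = 9+9+8+3+9 = 38 ⇒ 38 days.
Rollout is off the critical path — its longest chain is 31 days, giving 7 of slack.
That remains the longest chain; total 38 days.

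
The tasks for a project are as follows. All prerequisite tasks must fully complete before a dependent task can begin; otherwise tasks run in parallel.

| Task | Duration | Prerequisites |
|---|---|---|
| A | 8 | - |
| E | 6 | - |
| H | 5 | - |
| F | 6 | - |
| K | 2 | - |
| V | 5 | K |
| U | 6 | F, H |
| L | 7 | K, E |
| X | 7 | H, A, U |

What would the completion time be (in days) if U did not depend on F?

18

Before: longest chain F→U→X = 6+6+7 = 19, finish 19.
Without F→U, U's earliest start moves from 6 to 5.
After: H→U→X = 5+6+7 = 18 → 18 days.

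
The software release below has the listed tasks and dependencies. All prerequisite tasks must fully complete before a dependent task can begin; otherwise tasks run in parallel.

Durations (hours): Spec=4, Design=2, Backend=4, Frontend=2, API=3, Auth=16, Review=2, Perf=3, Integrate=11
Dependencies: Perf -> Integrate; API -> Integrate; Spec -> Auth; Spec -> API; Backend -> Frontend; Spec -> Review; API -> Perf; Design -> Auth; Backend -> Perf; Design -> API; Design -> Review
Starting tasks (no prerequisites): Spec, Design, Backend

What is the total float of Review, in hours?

Spec→API→Perf→Integrate = 4+3+3+11 = 21 sets the makespan at 21 hours.
Longest path through Review: 6 hours (earliest finish 6, latest finish 21).
Slack of Review = 19 − 4 = 15 hours.

15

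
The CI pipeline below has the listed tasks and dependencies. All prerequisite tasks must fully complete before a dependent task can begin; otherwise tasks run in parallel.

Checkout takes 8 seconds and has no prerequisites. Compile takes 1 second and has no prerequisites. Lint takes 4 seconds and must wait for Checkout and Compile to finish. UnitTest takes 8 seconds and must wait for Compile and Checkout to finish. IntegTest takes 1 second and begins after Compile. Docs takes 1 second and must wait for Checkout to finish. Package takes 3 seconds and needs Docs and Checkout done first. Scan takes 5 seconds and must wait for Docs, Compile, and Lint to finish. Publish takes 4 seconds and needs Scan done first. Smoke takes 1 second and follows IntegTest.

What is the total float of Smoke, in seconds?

Checkout→Lint→Scan→Publish = 8+4+5+4 = 21 sets the makespan at 21 seconds.
Longest path through Smoke: 3 seconds (earliest finish 3, latest finish 21).
Float = 21 − 3 = 18.

18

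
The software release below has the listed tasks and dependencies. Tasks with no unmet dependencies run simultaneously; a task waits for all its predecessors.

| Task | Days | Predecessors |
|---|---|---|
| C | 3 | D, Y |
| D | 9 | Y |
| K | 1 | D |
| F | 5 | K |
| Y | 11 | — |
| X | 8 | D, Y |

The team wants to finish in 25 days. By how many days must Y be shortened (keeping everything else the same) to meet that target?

Current finish: 28 days; target: 25.
Y is on every critical path, so each day cut from Y cuts the finish by one (this holds down to a finish of 18).
Need 28 − 25 = 3 days off Y → Y becomes 8 days, finish becomes 25.

3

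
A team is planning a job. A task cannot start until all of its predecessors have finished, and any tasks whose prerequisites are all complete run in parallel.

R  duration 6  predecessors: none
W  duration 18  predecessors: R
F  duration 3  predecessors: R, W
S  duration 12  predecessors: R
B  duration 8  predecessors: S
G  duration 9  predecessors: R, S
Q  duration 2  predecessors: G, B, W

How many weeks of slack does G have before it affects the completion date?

0

R→S→G→Q = 6+12+9+2 = 29 sets the makespan at 29 weeks.
Longest path through G: 29 weeks (earliest finish 27, latest finish 27).
Slack of G = 18 − 18 = 0 weeks.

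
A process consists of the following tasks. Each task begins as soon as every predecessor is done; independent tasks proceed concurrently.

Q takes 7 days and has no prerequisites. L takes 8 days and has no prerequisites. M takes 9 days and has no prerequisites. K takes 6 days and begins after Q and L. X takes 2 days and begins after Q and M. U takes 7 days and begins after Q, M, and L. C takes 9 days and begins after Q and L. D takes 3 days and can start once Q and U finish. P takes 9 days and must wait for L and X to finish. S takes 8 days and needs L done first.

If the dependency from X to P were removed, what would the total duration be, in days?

Before: longest chain M→X→P = 9+2+9 = 20, finish 20.
Without X→P, P's earliest start moves from 11 to 8.
The longest chain is now M→U→D = 9+7+3 = 19, so the schedule takes 19 days.

19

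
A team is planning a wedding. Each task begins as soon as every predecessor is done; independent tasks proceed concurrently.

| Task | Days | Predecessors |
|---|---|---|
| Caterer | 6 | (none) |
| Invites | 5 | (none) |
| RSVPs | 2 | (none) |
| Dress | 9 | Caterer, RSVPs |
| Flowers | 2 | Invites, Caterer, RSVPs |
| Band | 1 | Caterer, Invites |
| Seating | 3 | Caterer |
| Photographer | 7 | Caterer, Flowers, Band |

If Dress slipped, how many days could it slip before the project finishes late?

Critical path: Caterer→Dress = 6+9 = 15, so the finish is 15 days.
The longest chain containing Dress totals 15 days.
So Dress can slip 15 − 15 = 0 days.

0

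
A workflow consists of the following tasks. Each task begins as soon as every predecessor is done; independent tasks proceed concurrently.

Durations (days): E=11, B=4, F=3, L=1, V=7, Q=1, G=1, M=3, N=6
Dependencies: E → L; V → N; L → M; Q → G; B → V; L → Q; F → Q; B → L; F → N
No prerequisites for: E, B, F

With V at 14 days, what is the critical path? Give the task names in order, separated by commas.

B, V, N

The binding path is B→V→N = 4+7+6 = 17; finish at 17 days.
V lies on that path, so at 14 days the path becomes 24 days.
No other chain overtakes it, so the finish is 24 days.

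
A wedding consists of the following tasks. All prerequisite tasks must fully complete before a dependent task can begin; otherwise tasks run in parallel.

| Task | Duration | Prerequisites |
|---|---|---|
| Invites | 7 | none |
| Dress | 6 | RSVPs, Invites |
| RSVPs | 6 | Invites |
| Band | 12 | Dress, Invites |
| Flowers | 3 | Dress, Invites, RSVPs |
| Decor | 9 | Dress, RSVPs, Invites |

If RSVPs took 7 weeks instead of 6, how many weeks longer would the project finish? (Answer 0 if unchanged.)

Baseline: Invites→RSVPs→Dress→Band = 7+6+6+12 = 31 → 31 weeks.
RSVPs lies on that path, so at 7 weeks the path becomes 32 weeks.
The critical path is still Invites→RSVPs→Dress→Band; finish is now 32 weeks.
Change in finish: 32 − 31 = +1 weeks.

1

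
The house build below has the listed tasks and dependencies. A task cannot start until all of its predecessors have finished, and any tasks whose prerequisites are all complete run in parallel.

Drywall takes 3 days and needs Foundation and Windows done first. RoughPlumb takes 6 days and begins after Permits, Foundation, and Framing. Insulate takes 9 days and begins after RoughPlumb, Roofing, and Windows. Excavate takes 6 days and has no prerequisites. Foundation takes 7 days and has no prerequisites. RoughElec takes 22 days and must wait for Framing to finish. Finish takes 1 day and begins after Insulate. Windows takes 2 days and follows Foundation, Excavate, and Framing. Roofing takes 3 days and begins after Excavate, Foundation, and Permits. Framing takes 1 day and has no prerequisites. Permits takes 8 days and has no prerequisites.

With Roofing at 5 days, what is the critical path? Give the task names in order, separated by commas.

Baseline: Permits→RoughPlumb→Insulate→Finish = 8+6+9+1 = 24 → 24 days.
Roofing is off the critical path — its longest chain is 21 days, giving 3 of slack.
The critical path is still Permits→RoughPlumb→Insulate→Finish; finish is now 24 days.

Permits, RoughPlumb, Insulate, Finish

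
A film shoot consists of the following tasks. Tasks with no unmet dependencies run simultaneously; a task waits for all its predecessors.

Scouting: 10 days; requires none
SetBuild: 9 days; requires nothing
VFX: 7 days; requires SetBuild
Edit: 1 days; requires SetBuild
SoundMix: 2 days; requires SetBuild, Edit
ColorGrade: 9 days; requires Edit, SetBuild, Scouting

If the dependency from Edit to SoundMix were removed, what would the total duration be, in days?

19

Before: longest chain Scouting→ColorGrade = 10+9 = 19, finish 19.
Without Edit→SoundMix, SoundMix's earliest start moves from 10 to 9.
After: Scouting→ColorGrade = 10+9 = 19 → 19 days.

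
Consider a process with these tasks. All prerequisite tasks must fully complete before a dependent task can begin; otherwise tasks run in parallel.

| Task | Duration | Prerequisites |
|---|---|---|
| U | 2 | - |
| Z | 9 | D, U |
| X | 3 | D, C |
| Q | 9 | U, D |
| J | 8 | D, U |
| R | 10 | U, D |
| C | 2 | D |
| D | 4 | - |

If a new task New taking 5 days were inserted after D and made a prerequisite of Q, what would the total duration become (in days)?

Originally the job takes 14 days.
With New inserted, Q now waits for max(U, D, New).
New critical path: D→New→Q = 4+5+9 = 18 ⇒ 18 days.

18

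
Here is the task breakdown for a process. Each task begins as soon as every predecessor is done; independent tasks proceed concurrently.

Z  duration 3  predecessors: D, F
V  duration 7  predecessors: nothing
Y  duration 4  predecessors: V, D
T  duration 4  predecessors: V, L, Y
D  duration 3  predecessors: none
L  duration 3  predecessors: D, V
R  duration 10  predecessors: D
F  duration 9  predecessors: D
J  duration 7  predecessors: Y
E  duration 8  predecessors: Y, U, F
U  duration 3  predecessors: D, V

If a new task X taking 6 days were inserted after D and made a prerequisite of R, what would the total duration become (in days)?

20

Originally the schedule takes 20 days.
With X inserted, R now waits for max(D, X).
New critical path: D→F→E = 3+9+8 = 20 ⇒ 20 days.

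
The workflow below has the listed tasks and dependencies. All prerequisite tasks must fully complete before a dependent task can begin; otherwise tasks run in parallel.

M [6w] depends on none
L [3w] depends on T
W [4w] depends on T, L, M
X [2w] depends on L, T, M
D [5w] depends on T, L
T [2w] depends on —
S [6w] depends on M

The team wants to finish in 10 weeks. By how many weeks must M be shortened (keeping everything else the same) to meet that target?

2

Current finish: 12 weeks; target: 10.
M is on every critical path, so each week cut from M cuts the finish by one (this holds down to a finish of 10).
Need 12 − 10 = 2 weeks off M → M becomes 4 weeks, finish becomes 10.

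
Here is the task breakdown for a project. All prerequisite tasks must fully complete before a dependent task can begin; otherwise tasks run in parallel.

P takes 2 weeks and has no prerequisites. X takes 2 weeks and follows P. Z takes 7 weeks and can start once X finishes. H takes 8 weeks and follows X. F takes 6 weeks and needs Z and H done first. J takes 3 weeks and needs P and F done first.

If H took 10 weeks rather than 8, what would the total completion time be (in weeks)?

23

As given, the longest chain is P→X→H→F→J = 2+2+8+6+3 = 21, so the finish is 21 weeks.
H is on the critical path; changing it to 10 makes that path 23 weeks.
No other chain overtakes it, so the finish is 23 weeks.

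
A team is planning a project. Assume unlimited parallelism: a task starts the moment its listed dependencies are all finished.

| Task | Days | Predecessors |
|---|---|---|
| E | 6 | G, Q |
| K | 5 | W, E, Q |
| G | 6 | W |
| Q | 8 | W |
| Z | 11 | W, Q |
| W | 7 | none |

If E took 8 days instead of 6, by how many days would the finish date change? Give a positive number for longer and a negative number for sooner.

2

The binding path is W→Q→E→K = 7+8+6+5 = 26; finish at 26 days.
E lies on that path, so at 8 days the path becomes 28 days.
That remains the longest chain; total 28 days.
Change in finish: 28 − 26 = +2 days.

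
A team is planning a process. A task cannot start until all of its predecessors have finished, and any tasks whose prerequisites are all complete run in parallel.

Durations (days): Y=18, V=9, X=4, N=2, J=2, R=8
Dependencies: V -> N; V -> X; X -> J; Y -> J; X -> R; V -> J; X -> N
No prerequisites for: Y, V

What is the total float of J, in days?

The longest chain is V→X→R = 9+4+8 = 21; overall finish 21 days.
Longest path through J: 20 days (earliest finish 20, latest finish 21).
Slack of J = 19 − 18 = 1 day.

1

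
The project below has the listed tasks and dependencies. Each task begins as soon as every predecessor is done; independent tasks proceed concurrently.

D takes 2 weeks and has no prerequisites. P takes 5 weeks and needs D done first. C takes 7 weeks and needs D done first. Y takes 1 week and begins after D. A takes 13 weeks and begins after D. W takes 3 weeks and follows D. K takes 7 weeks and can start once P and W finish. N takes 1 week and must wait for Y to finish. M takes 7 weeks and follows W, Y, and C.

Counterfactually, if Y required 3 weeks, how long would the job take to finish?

16

Critical path before the change: D→C→M = 2+7+7 = 16 giving 16 weeks.
The longest path through Y is only 10 weeks, so Y has float 6.
The critical path is still D→C→M; finish is now 16 weeks.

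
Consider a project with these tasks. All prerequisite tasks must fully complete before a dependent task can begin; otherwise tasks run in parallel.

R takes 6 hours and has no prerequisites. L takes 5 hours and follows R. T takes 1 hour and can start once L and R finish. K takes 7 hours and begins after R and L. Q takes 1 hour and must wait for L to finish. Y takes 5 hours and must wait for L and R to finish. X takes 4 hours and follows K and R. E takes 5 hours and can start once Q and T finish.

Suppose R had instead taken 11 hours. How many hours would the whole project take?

27

As given, the longest chain is R→L→K→X = 6+5+7+4 = 22, so the finish is 22 hours.
R is on the critical path; changing it to 11 makes that path 27 hours.
No other chain overtakes it, so the finish is 27 hours.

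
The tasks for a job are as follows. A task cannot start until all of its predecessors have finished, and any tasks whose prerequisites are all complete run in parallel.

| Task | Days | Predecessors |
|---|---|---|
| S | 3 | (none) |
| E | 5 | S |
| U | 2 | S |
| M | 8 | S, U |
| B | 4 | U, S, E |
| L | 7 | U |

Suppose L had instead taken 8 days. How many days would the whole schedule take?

Critical path before the change: S→U→M = 3+2+8 = 13 giving 13 days.
L is off the critical path — its longest chain is 12 days, giving 1 of slack.
No other chain overtakes it, so the finish is 13 days.

13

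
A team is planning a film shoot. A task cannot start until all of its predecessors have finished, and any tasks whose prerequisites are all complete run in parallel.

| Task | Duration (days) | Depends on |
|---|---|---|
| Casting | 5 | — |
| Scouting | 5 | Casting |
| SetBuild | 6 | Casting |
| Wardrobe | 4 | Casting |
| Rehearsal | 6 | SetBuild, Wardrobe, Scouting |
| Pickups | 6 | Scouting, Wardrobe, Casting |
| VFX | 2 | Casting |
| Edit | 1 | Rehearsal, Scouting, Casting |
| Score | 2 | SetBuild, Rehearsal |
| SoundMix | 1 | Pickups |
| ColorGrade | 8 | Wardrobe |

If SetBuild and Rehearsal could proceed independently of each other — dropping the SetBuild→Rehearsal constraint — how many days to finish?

18

Before: longest chain Casting→SetBuild→Rehearsal→Score = 5+6+6+2 = 19, finish 19.
Without SetBuild→Rehearsal, Rehearsal's earliest start moves from 11 to 10.
The longest chain is now Casting→Scouting→Rehearsal→Score = 5+5+6+2 = 18, so the project takes 18 days.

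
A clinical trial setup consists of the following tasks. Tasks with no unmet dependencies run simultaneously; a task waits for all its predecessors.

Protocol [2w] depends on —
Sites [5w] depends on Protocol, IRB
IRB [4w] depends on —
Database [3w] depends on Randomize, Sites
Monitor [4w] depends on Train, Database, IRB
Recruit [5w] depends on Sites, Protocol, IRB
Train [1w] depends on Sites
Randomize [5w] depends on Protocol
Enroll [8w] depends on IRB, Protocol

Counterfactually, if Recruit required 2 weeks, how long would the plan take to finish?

16

Critical path before the change: IRB→Sites→Database→Monitor = 4+5+3+4 = 16 giving 16 weeks.
Recruit is off the critical path — its longest chain is 14 weeks, giving 2 of slack.
The critical path is still IRB→Sites→Database→Monitor; finish is now 16 weeks.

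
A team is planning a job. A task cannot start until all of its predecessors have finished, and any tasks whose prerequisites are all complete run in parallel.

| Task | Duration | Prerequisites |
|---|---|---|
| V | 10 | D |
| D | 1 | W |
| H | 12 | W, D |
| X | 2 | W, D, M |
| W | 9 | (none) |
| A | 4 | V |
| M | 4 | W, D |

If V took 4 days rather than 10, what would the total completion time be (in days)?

22

Baseline: W→D→V→A = 9+1+10+4 = 24 → 24 days.
Since V is critical, the -6 change carries straight to that chain (now 18 days).
The binding chain switches to W→D→H = 9+1+12 = 22; finish 22 days.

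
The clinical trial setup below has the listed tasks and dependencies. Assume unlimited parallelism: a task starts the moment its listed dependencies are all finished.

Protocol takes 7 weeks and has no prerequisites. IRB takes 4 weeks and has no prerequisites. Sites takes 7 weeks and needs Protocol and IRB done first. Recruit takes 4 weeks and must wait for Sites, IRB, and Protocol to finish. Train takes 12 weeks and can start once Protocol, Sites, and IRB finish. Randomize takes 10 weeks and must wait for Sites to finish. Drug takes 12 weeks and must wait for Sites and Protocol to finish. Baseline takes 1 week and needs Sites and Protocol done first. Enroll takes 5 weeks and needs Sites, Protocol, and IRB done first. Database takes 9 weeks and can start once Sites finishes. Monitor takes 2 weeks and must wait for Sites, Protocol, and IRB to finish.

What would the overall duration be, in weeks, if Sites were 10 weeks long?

29

Actual critical path: Protocol→Sites→Train = 7+7+12 = 26 ⇒ 26 weeks.
Since Sites is critical, the +3 change carries straight to that chain (now 29 weeks).
The critical path is still Protocol→Sites→Train; finish is now 29 weeks.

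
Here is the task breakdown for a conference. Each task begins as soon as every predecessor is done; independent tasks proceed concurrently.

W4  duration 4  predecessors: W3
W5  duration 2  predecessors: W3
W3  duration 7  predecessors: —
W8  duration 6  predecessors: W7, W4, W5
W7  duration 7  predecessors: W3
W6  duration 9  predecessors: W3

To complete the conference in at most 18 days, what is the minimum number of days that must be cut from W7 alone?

2

Current finish: 20 days; target: 18.
W7 is on every critical path, so each day cut from W7 cuts the finish by one (this holds down to a finish of 17).
Need 20 − 18 = 2 days off W7 → W7 becomes 5 days, finish becomes 18.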